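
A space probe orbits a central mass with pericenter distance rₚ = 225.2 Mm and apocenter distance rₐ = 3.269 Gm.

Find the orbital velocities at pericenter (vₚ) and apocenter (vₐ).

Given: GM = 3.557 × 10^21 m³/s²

Convert to SI: rₚ = 225.2 Mm = 2.252e+08 m; rₐ = 3.269 Gm = 3.269e+09 m.
Use the vis-viva equation v² = GM(2/r − 1/a) with a = (rₚ + rₐ)/2 = (2.252e+08 + 3.269e+09)/2 = 1.7471e+09 m.
vₚ = √(GM · (2/rₚ − 1/a)) = √(3.557e+21 · (2/2.252e+08 − 1/1.7471e+09)) m/s ≈ 5.436e+06 m/s = 5436 km/s.
vₐ = √(GM · (2/rₐ − 1/a)) = √(3.557e+21 · (2/3.269e+09 − 1/1.7471e+09)) m/s ≈ 3.745e+05 m/s = 374.5 km/s.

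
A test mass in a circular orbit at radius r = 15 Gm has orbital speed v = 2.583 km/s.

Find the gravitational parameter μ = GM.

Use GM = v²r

Convert to SI: r = 15 Gm = 1.5e+10 m; v = 2.583 km/s = 2583 m/s.
For a circular orbit v² = GM/r, so GM = v² · r.
GM = (2583)² · 1.5e+10 m³/s² ≈ 1.001e+17 m³/s² = 1.001 × 10^17 m³/s².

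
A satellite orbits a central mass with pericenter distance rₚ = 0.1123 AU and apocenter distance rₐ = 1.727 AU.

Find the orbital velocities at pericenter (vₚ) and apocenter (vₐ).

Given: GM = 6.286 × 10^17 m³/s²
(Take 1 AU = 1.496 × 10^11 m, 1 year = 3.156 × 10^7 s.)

Convert to SI: rₚ = 0.1123 AU = 1.68001e+10 m; rₐ = 1.727 AU = 2.58359e+11 m.
Use the vis-viva equation v² = GM(2/r − 1/a) with a = (rₚ + rₐ)/2 = (1.68001e+10 + 2.58359e+11)/2 = 1.3758e+11 m.
vₚ = √(GM · (2/rₚ − 1/a)) = √(6.286e+17 · (2/1.68001e+10 − 1/1.3758e+11)) m/s ≈ 8382 m/s = 1.768 AU/year.
vₐ = √(GM · (2/rₐ − 1/a)) = √(6.286e+17 · (2/2.58359e+11 − 1/1.3758e+11)) m/s ≈ 545.1 m/s = 0.115 AU/year.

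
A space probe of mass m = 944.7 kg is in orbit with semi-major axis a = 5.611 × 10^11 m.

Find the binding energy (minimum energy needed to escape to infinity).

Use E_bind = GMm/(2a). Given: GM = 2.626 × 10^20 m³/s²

Total orbital energy is E = −GMm/(2a); binding energy is E_bind = −E = GMm/(2a).
E_bind = 2.626e+20 · 944.7 / (2 · 5.611e+11) J ≈ 2.211e+11 J = 221.1 GJ.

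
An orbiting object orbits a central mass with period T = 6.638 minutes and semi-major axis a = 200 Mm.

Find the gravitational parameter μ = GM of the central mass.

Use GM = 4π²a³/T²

Convert to SI: T = 6.638 minutes = 398.28 s; a = 200 Mm = 2e+08 m.
GM = 4π² · a³ / T².
GM = 4π² · (2e+08)³ / (398.28)² m³/s² ≈ 1.991e+21 m³/s² = 1.991 × 10^21 m³/s².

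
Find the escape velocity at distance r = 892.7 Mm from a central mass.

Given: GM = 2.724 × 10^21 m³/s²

Convert to SI: r = 892.7 Mm = 8.927e+08 m.
Escape velocity comes from setting total energy to zero: ½v² − GM/r = 0 ⇒ v_esc = √(2GM / r).
v_esc = √(2 · 2.724e+21 / 8.927e+08) m/s ≈ 2.47e+06 m/s = 2470 km/s.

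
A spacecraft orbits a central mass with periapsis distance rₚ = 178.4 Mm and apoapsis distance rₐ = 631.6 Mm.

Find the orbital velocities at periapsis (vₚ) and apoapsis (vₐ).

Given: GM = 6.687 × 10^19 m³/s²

Convert to SI: rₚ = 178.4 Mm = 1.784e+08 m; rₐ = 631.6 Mm = 6.316e+08 m.
Use the vis-viva equation v² = GM(2/r − 1/a) with a = (rₚ + rₐ)/2 = (1.784e+08 + 6.316e+08)/2 = 4.05e+08 m.
vₚ = √(GM · (2/rₚ − 1/a)) = √(6.687e+19 · (2/1.784e+08 − 1/4.05e+08)) m/s ≈ 7.646e+05 m/s = 764.6 km/s.
vₐ = √(GM · (2/rₐ − 1/a)) = √(6.687e+19 · (2/6.316e+08 − 1/4.05e+08)) m/s ≈ 2.16e+05 m/s = 216 km/s.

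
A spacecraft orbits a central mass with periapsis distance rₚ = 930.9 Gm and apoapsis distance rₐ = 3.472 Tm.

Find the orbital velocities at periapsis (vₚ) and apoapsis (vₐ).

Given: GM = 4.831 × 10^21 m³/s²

Convert to SI: rₚ = 930.9 Gm = 9.309e+11 m; rₐ = 3.472 Tm = 3.472e+12 m.
Use the vis-viva equation v² = GM(2/r − 1/a) with a = (rₚ + rₐ)/2 = (9.309e+11 + 3.472e+12)/2 = 2.20145e+12 m.
vₚ = √(GM · (2/rₚ − 1/a)) = √(4.831e+21 · (2/9.309e+11 − 1/2.20145e+12)) m/s ≈ 9.047e+04 m/s = 90.47 km/s.
vₐ = √(GM · (2/rₐ − 1/a)) = √(4.831e+21 · (2/3.472e+12 − 1/2.20145e+12)) m/s ≈ 2.426e+04 m/s = 24.26 km/s.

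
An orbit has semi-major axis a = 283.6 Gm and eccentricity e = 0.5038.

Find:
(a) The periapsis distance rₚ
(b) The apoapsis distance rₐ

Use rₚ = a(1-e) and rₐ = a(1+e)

Convert to SI: a = 283.6 Gm = 2.836e+11 m.
(a) rₚ = a(1 − e) = 2.836e+11 · (1 − 0.5038) = 2.836e+11 · 0.4962 ≈ 1.407e+11 m = 140.7 Gm.
(b) rₐ = a(1 + e) = 2.836e+11 · (1 + 0.5038) = 2.836e+11 · 1.5038 ≈ 4.265e+11 m = 426.5 Gm.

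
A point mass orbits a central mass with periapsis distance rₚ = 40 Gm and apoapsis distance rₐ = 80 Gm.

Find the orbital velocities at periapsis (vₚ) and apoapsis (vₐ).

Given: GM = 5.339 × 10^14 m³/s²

Convert to SI: rₚ = 40 Gm = 4e+10 m; rₐ = 80 Gm = 8e+10 m.
Use the vis-viva equation v² = GM(2/r − 1/a) with a = (rₚ + rₐ)/2 = (4e+10 + 8e+10)/2 = 6e+10 m.
vₚ = √(GM · (2/rₚ − 1/a)) = √(5.339e+14 · (2/4e+10 − 1/6e+10)) m/s ≈ 133.4 m/s = 133.4 m/s.
vₐ = √(GM · (2/rₐ − 1/a)) = √(5.339e+14 · (2/8e+10 − 1/6e+10)) m/s ≈ 66.7 m/s = 66.7 m/s.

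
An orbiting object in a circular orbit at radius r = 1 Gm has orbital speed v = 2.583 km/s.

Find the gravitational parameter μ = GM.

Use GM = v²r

Convert to SI: r = 1 Gm = 1e+09 m; v = 2.583 km/s = 2583 m/s.
For a circular orbit v² = GM/r, so GM = v² · r.
GM = (2583)² · 1e+09 m³/s² ≈ 6.672e+15 m³/s² = 6.672 × 10^15 m³/s².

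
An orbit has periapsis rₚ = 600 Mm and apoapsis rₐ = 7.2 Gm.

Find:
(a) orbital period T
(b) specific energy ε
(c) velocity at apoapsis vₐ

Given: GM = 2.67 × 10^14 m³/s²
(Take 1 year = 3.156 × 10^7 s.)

Convert to SI: rₚ = 600 Mm = 6e+08 m; rₐ = 7.2 Gm = 7.2e+09 m.
(a) With a = (rₚ + rₐ)/2 = 3.9e+09 m, T = 2π √(a³/GM) = 2π √((3.9e+09)³/2.67e+14) s ≈ 9.365e+07 s
(b) With a = (rₚ + rₐ)/2 = 3.9e+09 m, ε = −GM/(2a) = −2.67e+14/(2 · 3.9e+09) J/kg ≈ -3.423e+04 J/kg
(c) With a = (rₚ + rₐ)/2 = 3.9e+09 m, vₐ = √(GM (2/rₐ − 1/a)) = √(2.67e+14 · (2/7.2e+09 − 1/3.9e+09)) m/s ≈ 75.53 m/s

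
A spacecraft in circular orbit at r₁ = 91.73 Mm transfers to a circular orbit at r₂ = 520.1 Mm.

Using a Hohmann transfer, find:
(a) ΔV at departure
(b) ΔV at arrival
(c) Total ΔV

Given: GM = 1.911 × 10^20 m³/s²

Convert to SI: r₁ = 91.73 Mm = 9.173e+07 m; r₂ = 520.1 Mm = 5.201e+08 m.
Transfer semi-major axis: a_t = (r₁ + r₂)/2 = (9.173e+07 + 5.201e+08)/2 = 3.05915e+08 m.
Circular speeds: v₁ = √(GM/r₁) = 1.44336e+06 m/s, v₂ = √(GM/r₂) = 606160 m/s.
Transfer speeds (vis-viva v² = GM(2/r − 1/a_t)): v₁ᵗ = 1.88199e+06 m/s, v₂ᵗ = 331927 m/s.
(a) ΔV₁ = |v₁ᵗ − v₁| ≈ 4.386e+05 m/s = 438.6 km/s.
(b) ΔV₂ = |v₂ − v₂ᵗ| ≈ 2.742e+05 m/s = 274.2 km/s.
(c) ΔV_total = ΔV₁ + ΔV₂ ≈ 7.129e+05 m/s = 712.9 km/s.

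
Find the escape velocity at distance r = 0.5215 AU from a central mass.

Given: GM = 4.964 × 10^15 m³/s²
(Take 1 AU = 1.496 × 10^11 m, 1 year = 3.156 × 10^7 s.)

Convert to SI: r = 0.5215 AU = 7.80164e+10 m.
Escape velocity comes from setting total energy to zero: ½v² − GM/r = 0 ⇒ v_esc = √(2GM / r).
v_esc = √(2 · 4.964e+15 / 7.80164e+10) m/s ≈ 356.7 m/s = 0.07526 AU/year.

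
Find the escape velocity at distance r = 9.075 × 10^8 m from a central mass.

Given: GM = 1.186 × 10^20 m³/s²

Escape velocity comes from setting total energy to zero: ½v² − GM/r = 0 ⇒ v_esc = √(2GM / r).
v_esc = √(2 · 1.186e+20 / 9.075e+08) m/s ≈ 5.113e+05 m/s = 511.3 km/s.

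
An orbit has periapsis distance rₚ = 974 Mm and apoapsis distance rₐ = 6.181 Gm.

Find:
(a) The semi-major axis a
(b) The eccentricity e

Convert to SI: rₚ = 974 Mm = 9.74e+08 m; rₐ = 6.181 Gm = 6.181e+09 m.
(a) a = (rₚ + rₐ) / 2 = (9.74e+08 + 6.181e+09) / 2 ≈ 3.578e+09 m = 3.578 Gm.
(b) e = (rₐ − rₚ) / (rₐ + rₚ) = (6.181e+09 − 9.74e+08) / (6.181e+09 + 9.74e+08) ≈ 0.7277.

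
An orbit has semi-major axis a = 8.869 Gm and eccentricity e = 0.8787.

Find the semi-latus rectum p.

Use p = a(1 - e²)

Convert to SI: a = 8.869 Gm = 8.869e+09 m.
p = a (1 − e²).
p = 8.869e+09 · (1 − (0.8787)²) = 8.869e+09 · 0.227886 ≈ 2.021e+09 m = 2.021 Gm.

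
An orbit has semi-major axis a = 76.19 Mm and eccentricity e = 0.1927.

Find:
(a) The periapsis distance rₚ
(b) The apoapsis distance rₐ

Convert to SI: a = 76.19 Mm = 7.619e+07 m.
(a) rₚ = a(1 − e) = 7.619e+07 · (1 − 0.1927) = 7.619e+07 · 0.8073 ≈ 6.151e+07 m = 61.51 Mm.
(b) rₐ = a(1 + e) = 7.619e+07 · (1 + 0.1927) = 7.619e+07 · 1.1927 ≈ 9.087e+07 m = 90.87 Mm.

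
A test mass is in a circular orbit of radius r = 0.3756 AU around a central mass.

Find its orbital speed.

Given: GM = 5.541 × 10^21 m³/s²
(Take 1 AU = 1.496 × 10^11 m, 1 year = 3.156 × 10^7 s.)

Convert to SI: r = 0.3756 AU = 5.61898e+10 m.
For a circular orbit, gravity supplies the centripetal force, so v = √(GM / r).
v = √(5.541e+21 / 5.61898e+10) m/s ≈ 3.14e+05 m/s = 66.25 AU/year.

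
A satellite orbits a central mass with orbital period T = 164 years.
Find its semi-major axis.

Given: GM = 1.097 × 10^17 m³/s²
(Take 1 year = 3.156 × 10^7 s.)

Convert to SI: T = 164 years = 5.17584e+09 s.
Invert Kepler's third law: a = (GM · T² / (4π²))^(1/3).
Substituting T = 5.17584e+09 s and GM = 1.097e+17 m³/s²:
a = (1.097e+17 · (5.17584e+09)² / (4π²))^(1/3) m
a ≈ 4.207e+11 m = 420.7 Gm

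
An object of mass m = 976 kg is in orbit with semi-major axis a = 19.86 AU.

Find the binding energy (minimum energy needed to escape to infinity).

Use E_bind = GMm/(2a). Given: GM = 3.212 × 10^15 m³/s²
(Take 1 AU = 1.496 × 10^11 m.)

Convert to SI: a = 19.86 AU = 2.97106e+12 m.
Total orbital energy is E = −GMm/(2a); binding energy is E_bind = −E = GMm/(2a).
E_bind = 3.212e+15 · 976 / (2 · 2.97106e+12) J ≈ 5.276e+05 J = 527.6 kJ.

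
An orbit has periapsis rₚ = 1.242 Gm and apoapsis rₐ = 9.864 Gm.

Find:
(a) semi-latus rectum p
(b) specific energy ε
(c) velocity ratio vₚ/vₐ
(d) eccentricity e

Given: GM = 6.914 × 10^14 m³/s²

Convert to SI: rₚ = 1.242 Gm = 1.242e+09 m; rₐ = 9.864 Gm = 9.864e+09 m.
(a) From a = (rₚ + rₐ)/2 = 5.553e+09 m and e = (rₐ − rₚ)/(rₐ + rₚ) = 0.776337, p = a(1 − e²) = 5.553e+09 · (1 − (0.776337)²) ≈ 2.206e+09 m
(b) With a = (rₚ + rₐ)/2 = 5.553e+09 m, ε = −GM/(2a) = −6.914e+14/(2 · 5.553e+09) J/kg ≈ -6.225e+04 J/kg
(c) Conservation of angular momentum (rₚvₚ = rₐvₐ) gives vₚ/vₐ = rₐ/rₚ = 9.864e+09/1.242e+09 ≈ 7.942
(d) e = (rₐ − rₚ)/(rₐ + rₚ) = (9.864e+09 − 1.242e+09)/(9.864e+09 + 1.242e+09) ≈ 0.7763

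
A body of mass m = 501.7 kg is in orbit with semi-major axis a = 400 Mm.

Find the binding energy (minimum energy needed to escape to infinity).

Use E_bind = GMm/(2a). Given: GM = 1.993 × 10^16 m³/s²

Convert to SI: a = 400 Mm = 4e+08 m.
Total orbital energy is E = −GMm/(2a); binding energy is E_bind = −E = GMm/(2a).
E_bind = 1.993e+16 · 501.7 / (2 · 4e+08) J ≈ 1.25e+10 J = 12.5 GJ.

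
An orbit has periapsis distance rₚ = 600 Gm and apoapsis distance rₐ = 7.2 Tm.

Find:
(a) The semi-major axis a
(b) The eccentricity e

Convert to SI: rₚ = 600 Gm = 6e+11 m; rₐ = 7.2 Tm = 7.2e+12 m.
(a) a = (rₚ + rₐ) / 2 = (6e+11 + 7.2e+12) / 2 ≈ 3.9e+12 m = 3.9 Tm.
(b) e = (rₐ − rₚ) / (rₐ + rₚ) = (7.2e+12 − 6e+11) / (7.2e+12 + 6e+11) ≈ 0.8462.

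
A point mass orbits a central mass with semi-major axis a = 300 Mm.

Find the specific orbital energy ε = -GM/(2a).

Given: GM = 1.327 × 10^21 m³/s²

Convert to SI: a = 300 Mm = 3e+08 m.
ε = −GM / (2a).
ε = −1.327e+21 / (2 · 3e+08) J/kg ≈ -2.212e+12 J/kg = -2212 GJ/kg.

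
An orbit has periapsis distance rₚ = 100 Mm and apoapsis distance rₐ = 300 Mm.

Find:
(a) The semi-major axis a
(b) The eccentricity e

Convert to SI: rₚ = 100 Mm = 1e+08 m; rₐ = 300 Mm = 3e+08 m.
(a) a = (rₚ + rₐ) / 2 = (1e+08 + 3e+08) / 2 ≈ 2e+08 m = 200 Mm.
(b) e = (rₐ − rₚ) / (rₐ + rₚ) = (3e+08 − 1e+08) / (3e+08 + 1e+08) ≈ 0.5.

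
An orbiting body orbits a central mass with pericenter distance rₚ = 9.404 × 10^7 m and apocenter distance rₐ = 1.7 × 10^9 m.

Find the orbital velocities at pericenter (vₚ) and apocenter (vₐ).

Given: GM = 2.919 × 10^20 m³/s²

Use the vis-viva equation v² = GM(2/r − 1/a) with a = (rₚ + rₐ)/2 = (9.404e+07 + 1.7e+09)/2 = 8.9702e+08 m.
vₚ = √(GM · (2/rₚ − 1/a)) = √(2.919e+20 · (2/9.404e+07 − 1/8.9702e+08)) m/s ≈ 2.425e+06 m/s = 2425 km/s.
vₐ = √(GM · (2/rₐ − 1/a)) = √(2.919e+20 · (2/1.7e+09 − 1/8.9702e+08)) m/s ≈ 1.342e+05 m/s = 134.2 km/s.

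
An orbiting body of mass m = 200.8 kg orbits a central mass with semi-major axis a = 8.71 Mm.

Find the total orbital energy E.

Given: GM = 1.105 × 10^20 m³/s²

Convert to SI: a = 8.71 Mm = 8.71e+06 m.
E = −GMm / (2a).
E = −1.105e+20 · 200.8 / (2 · 8.71e+06) J ≈ -1.274e+15 J = -1.274 PJ.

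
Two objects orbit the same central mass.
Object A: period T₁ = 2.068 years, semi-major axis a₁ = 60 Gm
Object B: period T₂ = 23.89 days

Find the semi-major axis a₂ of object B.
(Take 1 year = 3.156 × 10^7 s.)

Convert to SI: T₁ = 2.068 years = 6.52661e+07 s; a₁ = 60 Gm = 6e+10 m; T₂ = 23.89 days = 2.0641e+06 s.
Kepler's third law: (T₁/T₂)² = (a₁/a₂)³ ⇒ a₂ = a₁ · (T₂/T₁)^(2/3).
T₂/T₁ = 2.0641e+06 / 6.52661e+07 = 0.0316259.
a₂ = 6e+10 · (0.0316259)^(2/3) m ≈ 6e+09 m = 6 Gm.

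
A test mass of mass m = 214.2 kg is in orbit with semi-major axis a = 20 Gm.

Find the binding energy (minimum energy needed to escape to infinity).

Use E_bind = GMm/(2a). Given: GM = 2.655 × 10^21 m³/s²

Convert to SI: a = 20 Gm = 2e+10 m.
Total orbital energy is E = −GMm/(2a); binding energy is E_bind = −E = GMm/(2a).
E_bind = 2.655e+21 · 214.2 / (2 · 2e+10) J ≈ 1.422e+13 J = 14.22 TJ.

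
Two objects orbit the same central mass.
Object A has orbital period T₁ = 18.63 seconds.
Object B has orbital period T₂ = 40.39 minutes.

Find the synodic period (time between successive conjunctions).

Convert to SI: T₂ = 40.39 minutes = 2423.4 s.
T_syn = |T₁ · T₂ / (T₁ − T₂)|.
T_syn = |18.63 · 2423.4 / (18.63 − 2423.4)| s ≈ 18.77 s = 18.77 seconds.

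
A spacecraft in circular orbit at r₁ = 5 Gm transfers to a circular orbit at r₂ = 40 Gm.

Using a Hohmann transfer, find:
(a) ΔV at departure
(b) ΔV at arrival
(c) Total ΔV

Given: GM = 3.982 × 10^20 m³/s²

Convert to SI: r₁ = 5 Gm = 5e+09 m; r₂ = 40 Gm = 4e+10 m.
Transfer semi-major axis: a_t = (r₁ + r₂)/2 = (5e+09 + 4e+10)/2 = 2.25e+10 m.
Circular speeds: v₁ = √(GM/r₁) = 282206 m/s, v₂ = √(GM/r₂) = 99774.7 m/s.
Transfer speeds (vis-viva v² = GM(2/r − 1/a_t)): v₁ᵗ = 376274 m/s, v₂ᵗ = 47034.3 m/s.
(a) ΔV₁ = |v₁ᵗ − v₁| ≈ 9.407e+04 m/s = 94.07 km/s.
(b) ΔV₂ = |v₂ − v₂ᵗ| ≈ 5.274e+04 m/s = 52.74 km/s.
(c) ΔV_total = ΔV₁ + ΔV₂ ≈ 1.468e+05 m/s = 146.8 km/s.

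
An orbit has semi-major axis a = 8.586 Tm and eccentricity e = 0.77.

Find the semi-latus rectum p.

Convert to SI: a = 8.586 Tm = 8.586e+12 m.
p = a (1 − e²).
p = 8.586e+12 · (1 − (0.77)²) = 8.586e+12 · 0.4071 ≈ 3.495e+12 m = 3.495 Tm.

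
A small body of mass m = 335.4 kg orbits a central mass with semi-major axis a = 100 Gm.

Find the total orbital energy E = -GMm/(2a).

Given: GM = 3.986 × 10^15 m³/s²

Convert to SI: a = 100 Gm = 1e+11 m.
E = −GMm / (2a).
E = −3.986e+15 · 335.4 / (2 · 1e+11) J ≈ -6.685e+06 J = -6.685 MJ.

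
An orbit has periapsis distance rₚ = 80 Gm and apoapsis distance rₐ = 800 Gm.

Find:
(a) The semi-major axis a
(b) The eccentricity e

Convert to SI: rₚ = 80 Gm = 8e+10 m; rₐ = 800 Gm = 8e+11 m.
(a) a = (rₚ + rₐ) / 2 = (8e+10 + 8e+11) / 2 ≈ 4.4e+11 m = 440 Gm.
(b) e = (rₐ − rₚ) / (rₐ + rₚ) = (8e+11 − 8e+10) / (8e+11 + 8e+10) ≈ 0.8182.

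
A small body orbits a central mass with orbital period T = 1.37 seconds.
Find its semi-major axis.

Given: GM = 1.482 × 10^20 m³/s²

Invert Kepler's third law: a = (GM · T² / (4π²))^(1/3).
Substituting T = 1.37 s and GM = 1.482e+20 m³/s²:
a = (1.482e+20 · (1.37)² / (4π²))^(1/3) m
a ≈ 1.917e+06 m = 1.917 Mm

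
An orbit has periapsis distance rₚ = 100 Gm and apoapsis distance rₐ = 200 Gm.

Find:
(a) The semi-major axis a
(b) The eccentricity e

Convert to SI: rₚ = 100 Gm = 1e+11 m; rₐ = 200 Gm = 2e+11 m.
(a) a = (rₚ + rₐ) / 2 = (1e+11 + 2e+11) / 2 ≈ 1.5e+11 m = 150 Gm.
(b) e = (rₐ − rₚ) / (rₐ + rₚ) = (2e+11 − 1e+11) / (2e+11 + 1e+11) ≈ 0.3333.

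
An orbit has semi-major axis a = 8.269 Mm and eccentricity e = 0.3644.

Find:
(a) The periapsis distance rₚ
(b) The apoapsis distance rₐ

Convert to SI: a = 8.269 Mm = 8.269e+06 m.
(a) rₚ = a(1 − e) = 8.269e+06 · (1 − 0.3644) = 8.269e+06 · 0.6356 ≈ 5.256e+06 m = 5.256 Mm.
(b) rₐ = a(1 + e) = 8.269e+06 · (1 + 0.3644) = 8.269e+06 · 1.3644 ≈ 1.128e+07 m = 11.28 Mm.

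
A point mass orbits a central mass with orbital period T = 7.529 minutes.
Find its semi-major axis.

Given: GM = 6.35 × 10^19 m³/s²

Convert to SI: T = 7.529 minutes = 451.74 s.
Invert Kepler's third law: a = (GM · T² / (4π²))^(1/3).
Substituting T = 451.74 s and GM = 6.35e+19 m³/s²:
a = (6.35e+19 · (451.74)² / (4π²))^(1/3) m
a ≈ 6.898e+07 m = 6.898 × 10^7 m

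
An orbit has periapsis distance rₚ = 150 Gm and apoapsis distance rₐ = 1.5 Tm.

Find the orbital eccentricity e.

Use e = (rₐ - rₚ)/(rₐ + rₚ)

Convert to SI: rₚ = 150 Gm = 1.5e+11 m; rₐ = 1.5 Tm = 1.5e+12 m.
e = (rₐ − rₚ) / (rₐ + rₚ).
e = (1.5e+12 − 1.5e+11) / (1.5e+12 + 1.5e+11) = 1.35e+12 / 1.65e+12 ≈ 0.8182.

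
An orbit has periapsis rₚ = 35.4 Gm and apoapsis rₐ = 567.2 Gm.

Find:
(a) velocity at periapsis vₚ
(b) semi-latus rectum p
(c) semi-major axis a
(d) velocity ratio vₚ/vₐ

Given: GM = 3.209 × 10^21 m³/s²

Convert to SI: rₚ = 35.4 Gm = 3.54e+10 m; rₐ = 567.2 Gm = 5.672e+11 m.
(a) With a = (rₚ + rₐ)/2 = 3.013e+11 m, vₚ = √(GM (2/rₚ − 1/a)) = √(3.209e+21 · (2/3.54e+10 − 1/3.013e+11)) m/s ≈ 4.131e+05 m/s
(b) From a = (rₚ + rₐ)/2 = 3.013e+11 m and e = (rₐ − rₚ)/(rₐ + rₚ) = 0.882509, p = a(1 − e²) = 3.013e+11 · (1 − (0.882509)²) ≈ 6.664e+10 m
(c) a = (rₚ + rₐ)/2 = (3.54e+10 + 5.672e+11)/2 ≈ 3.013e+11 m
(d) Conservation of angular momentum (rₚvₚ = rₐvₐ) gives vₚ/vₐ = rₐ/rₚ = 5.672e+11/3.54e+10 ≈ 16.02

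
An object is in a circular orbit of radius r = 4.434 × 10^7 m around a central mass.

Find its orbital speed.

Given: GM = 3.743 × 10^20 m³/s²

For a circular orbit, gravity supplies the centripetal force, so v = √(GM / r).
v = √(3.743e+20 / 4.434e+07) m/s ≈ 2.905e+06 m/s = 2905 km/s.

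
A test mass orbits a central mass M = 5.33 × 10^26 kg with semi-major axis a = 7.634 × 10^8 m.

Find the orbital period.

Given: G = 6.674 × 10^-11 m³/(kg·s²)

GM = G · M = 6.674e-11 · 5.33e+26 = 3.55724e+16 m³/s².
Kepler's third law: T = 2π √(a³ / GM).
Substituting a = 7.634e+08 m and GM = 3.55724e+16 m³/s²:
T = 2π √((7.634e+08)³ / 3.55724e+16) s
T ≈ 7.027e+05 s = 8.133 days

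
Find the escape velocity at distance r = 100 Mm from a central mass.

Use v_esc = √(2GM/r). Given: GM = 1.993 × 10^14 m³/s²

Convert to SI: r = 100 Mm = 1e+08 m.
Escape velocity comes from setting total energy to zero: ½v² − GM/r = 0 ⇒ v_esc = √(2GM / r).
v_esc = √(2 · 1.993e+14 / 1e+08) m/s ≈ 1996 m/s = 1.996 km/s.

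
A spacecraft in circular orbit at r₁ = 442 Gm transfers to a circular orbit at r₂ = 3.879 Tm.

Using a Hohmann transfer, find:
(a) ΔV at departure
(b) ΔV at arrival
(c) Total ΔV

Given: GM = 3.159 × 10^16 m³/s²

Convert to SI: r₁ = 442 Gm = 4.42e+11 m; r₂ = 3.879 Tm = 3.879e+12 m.
Transfer semi-major axis: a_t = (r₁ + r₂)/2 = (4.42e+11 + 3.879e+12)/2 = 2.1605e+12 m.
Circular speeds: v₁ = √(GM/r₁) = 267.34 m/s, v₂ = √(GM/r₂) = 90.2433 m/s.
Transfer speeds (vis-viva v² = GM(2/r − 1/a_t)): v₁ᵗ = 358.217 m/s, v₂ᵗ = 40.8177 m/s.
(a) ΔV₁ = |v₁ᵗ − v₁| ≈ 90.88 m/s = 90.88 m/s.
(b) ΔV₂ = |v₂ − v₂ᵗ| ≈ 49.43 m/s = 49.43 m/s.
(c) ΔV_total = ΔV₁ + ΔV₂ ≈ 140.3 m/s = 140.3 m/s.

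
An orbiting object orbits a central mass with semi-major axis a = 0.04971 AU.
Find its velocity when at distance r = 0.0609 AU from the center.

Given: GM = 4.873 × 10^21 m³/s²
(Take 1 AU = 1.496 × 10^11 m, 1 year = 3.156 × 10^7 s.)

Convert to SI: a = 0.04971 AU = 7.43662e+09 m; r = 0.0609 AU = 9.11064e+09 m.
Vis-viva: v = √(GM · (2/r − 1/a)).
2/r − 1/a = 2/9.11064e+09 − 1/7.43662e+09 = 8.50538e-11 m⁻¹.
v = √(4.873e+21 · 8.50538e-11) m/s ≈ 6.438e+05 m/s = 135.8 AU/year.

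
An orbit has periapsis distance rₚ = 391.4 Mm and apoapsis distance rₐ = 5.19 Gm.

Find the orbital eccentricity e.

Convert to SI: rₚ = 391.4 Mm = 3.914e+08 m; rₐ = 5.19 Gm = 5.19e+09 m.
e = (rₐ − rₚ) / (rₐ + rₚ).
e = (5.19e+09 − 3.914e+08) / (5.19e+09 + 3.914e+08) = 4.7986e+09 / 5.5814e+09 ≈ 0.8597.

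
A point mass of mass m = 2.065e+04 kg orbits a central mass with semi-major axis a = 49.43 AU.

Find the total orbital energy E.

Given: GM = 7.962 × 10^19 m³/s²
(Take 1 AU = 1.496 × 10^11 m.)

Convert to SI: a = 49.43 AU = 7.39473e+12 m.
E = −GMm / (2a).
E = −7.962e+19 · 2.065e+04 / (2 · 7.39473e+12) J ≈ -1.112e+11 J = -111.2 GJ.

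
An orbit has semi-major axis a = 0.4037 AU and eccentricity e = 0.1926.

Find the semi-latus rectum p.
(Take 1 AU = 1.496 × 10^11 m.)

Convert to SI: a = 0.4037 AU = 6.03935e+10 m.
p = a (1 − e²).
p = 6.03935e+10 · (1 − (0.1926)²) = 6.03935e+10 · 0.962905 ≈ 5.815e+10 m = 0.3887 AU.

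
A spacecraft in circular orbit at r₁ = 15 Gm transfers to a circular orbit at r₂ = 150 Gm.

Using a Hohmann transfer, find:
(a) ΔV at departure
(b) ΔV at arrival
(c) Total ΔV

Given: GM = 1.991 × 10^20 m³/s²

Convert to SI: r₁ = 15 Gm = 1.5e+10 m; r₂ = 150 Gm = 1.5e+11 m.
Transfer semi-major axis: a_t = (r₁ + r₂)/2 = (1.5e+10 + 1.5e+11)/2 = 8.25e+10 m.
Circular speeds: v₁ = √(GM/r₁) = 115210 m/s, v₂ = √(GM/r₂) = 36432.6 m/s.
Transfer speeds (vis-viva v² = GM(2/r − 1/a_t)): v₁ᵗ = 155349 m/s, v₂ᵗ = 15534.9 m/s.
(a) ΔV₁ = |v₁ᵗ − v₁| ≈ 4.014e+04 m/s = 40.14 km/s.
(b) ΔV₂ = |v₂ − v₂ᵗ| ≈ 2.09e+04 m/s = 20.9 km/s.
(c) ΔV_total = ΔV₁ + ΔV₂ ≈ 6.104e+04 m/s = 61.04 km/s.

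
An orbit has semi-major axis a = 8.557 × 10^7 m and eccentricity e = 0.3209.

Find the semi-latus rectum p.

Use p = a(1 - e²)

p = a (1 − e²).
p = 8.557e+07 · (1 − (0.3209)²) = 8.557e+07 · 0.897023 ≈ 7.676e+07 m = 7.676 × 10^7 m.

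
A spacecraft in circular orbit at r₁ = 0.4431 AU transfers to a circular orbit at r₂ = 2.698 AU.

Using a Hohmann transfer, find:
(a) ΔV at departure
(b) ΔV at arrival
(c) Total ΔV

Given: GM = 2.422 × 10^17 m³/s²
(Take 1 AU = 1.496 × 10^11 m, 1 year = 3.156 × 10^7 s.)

Convert to SI: r₁ = 0.4431 AU = 6.62878e+10 m; r₂ = 2.698 AU = 4.03621e+11 m.
Transfer semi-major axis: a_t = (r₁ + r₂)/2 = (6.62878e+10 + 4.03621e+11)/2 = 2.34954e+11 m.
Circular speeds: v₁ = √(GM/r₁) = 1911.48 m/s, v₂ = √(GM/r₂) = 774.641 m/s.
Transfer speeds (vis-viva v² = GM(2/r − 1/a_t)): v₁ᵗ = 2505.33 m/s, v₂ᵗ = 411.458 m/s.
(a) ΔV₁ = |v₁ᵗ − v₁| ≈ 593.9 m/s = 0.1253 AU/year.
(b) ΔV₂ = |v₂ − v₂ᵗ| ≈ 363.2 m/s = 0.07662 AU/year.
(c) ΔV_total = ΔV₁ + ΔV₂ ≈ 957 m/s = 0.2019 AU/year.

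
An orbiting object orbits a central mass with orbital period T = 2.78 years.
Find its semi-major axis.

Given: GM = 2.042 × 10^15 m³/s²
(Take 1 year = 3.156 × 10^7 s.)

Convert to SI: T = 2.78 years = 8.77368e+07 s.
Invert Kepler's third law: a = (GM · T² / (4π²))^(1/3).
Substituting T = 8.77368e+07 s and GM = 2.042e+15 m³/s²:
a = (2.042e+15 · (8.77368e+07)² / (4π²))^(1/3) m
a ≈ 7.357e+09 m = 7.357 Gm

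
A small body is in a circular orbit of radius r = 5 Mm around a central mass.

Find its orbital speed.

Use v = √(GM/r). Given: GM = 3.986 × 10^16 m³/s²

Convert to SI: r = 5 Mm = 5e+06 m.
For a circular orbit, gravity supplies the centripetal force, so v = √(GM / r).
v = √(3.986e+16 / 5e+06) m/s ≈ 8.929e+04 m/s = 89.29 km/s.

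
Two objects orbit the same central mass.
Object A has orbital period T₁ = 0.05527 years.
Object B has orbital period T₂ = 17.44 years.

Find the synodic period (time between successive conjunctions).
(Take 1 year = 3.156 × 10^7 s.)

Convert to SI: T₁ = 0.05527 years = 1.74432e+06 s; T₂ = 17.44 years = 5.50406e+08 s.
T_syn = |T₁ · T₂ / (T₁ − T₂)|.
T_syn = |1.74432e+06 · 5.50406e+08 / (1.74432e+06 − 5.50406e+08)| s ≈ 1.75e+06 s = 0.05545 years.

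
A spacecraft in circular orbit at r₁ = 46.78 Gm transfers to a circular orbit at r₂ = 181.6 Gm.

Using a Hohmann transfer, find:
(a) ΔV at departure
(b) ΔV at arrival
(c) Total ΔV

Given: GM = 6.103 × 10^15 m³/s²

Convert to SI: r₁ = 46.78 Gm = 4.678e+10 m; r₂ = 181.6 Gm = 1.816e+11 m.
Transfer semi-major axis: a_t = (r₁ + r₂)/2 = (4.678e+10 + 1.816e+11)/2 = 1.1419e+11 m.
Circular speeds: v₁ = √(GM/r₁) = 361.195 m/s, v₂ = √(GM/r₂) = 183.322 m/s.
Transfer speeds (vis-viva v² = GM(2/r − 1/a_t)): v₁ᵗ = 455.497 m/s, v₂ᵗ = 117.336 m/s.
(a) ΔV₁ = |v₁ᵗ − v₁| ≈ 94.3 m/s = 94.3 m/s.
(b) ΔV₂ = |v₂ − v₂ᵗ| ≈ 65.99 m/s = 65.99 m/s.
(c) ΔV_total = ΔV₁ + ΔV₂ ≈ 160.3 m/s = 160.3 m/s.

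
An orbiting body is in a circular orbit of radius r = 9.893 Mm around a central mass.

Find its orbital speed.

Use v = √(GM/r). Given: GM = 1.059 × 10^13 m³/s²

Convert to SI: r = 9.893 Mm = 9.893e+06 m.
For a circular orbit, gravity supplies the centripetal force, so v = √(GM / r).
v = √(1.059e+13 / 9.893e+06) m/s ≈ 1035 m/s = 1.035 km/s.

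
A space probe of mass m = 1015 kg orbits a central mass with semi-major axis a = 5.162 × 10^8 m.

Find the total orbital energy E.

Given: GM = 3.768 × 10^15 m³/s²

E = −GMm / (2a).
E = −3.768e+15 · 1015 / (2 · 5.162e+08) J ≈ -3.704e+09 J = -3.704 GJ.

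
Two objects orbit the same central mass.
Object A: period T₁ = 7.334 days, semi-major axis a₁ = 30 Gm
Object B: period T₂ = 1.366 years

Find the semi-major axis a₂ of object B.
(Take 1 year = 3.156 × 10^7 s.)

Convert to SI: T₁ = 7.334 days = 633658 s; a₁ = 30 Gm = 3e+10 m; T₂ = 1.366 years = 4.3111e+07 s.
Kepler's third law: (T₁/T₂)² = (a₁/a₂)³ ⇒ a₂ = a₁ · (T₂/T₁)^(2/3).
T₂/T₁ = 4.3111e+07 / 633658 = 68.0351.
a₂ = 3e+10 · (68.0351)^(2/3) m ≈ 5e+11 m = 500 Gm.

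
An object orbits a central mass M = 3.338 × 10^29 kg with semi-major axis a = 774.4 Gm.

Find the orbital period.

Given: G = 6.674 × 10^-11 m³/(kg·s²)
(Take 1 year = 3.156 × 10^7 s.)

Convert to SI: a = 774.4 Gm = 7.744e+11 m.
GM = G · M = 6.674e-11 · 3.338e+29 = 2.22778e+19 m³/s².
Kepler's third law: T = 2π √(a³ / GM).
Substituting a = 7.744e+11 m and GM = 2.22778e+19 m³/s²:
T = 2π √((7.744e+11)³ / 2.22778e+19) s
T ≈ 9.072e+08 s = 28.74 years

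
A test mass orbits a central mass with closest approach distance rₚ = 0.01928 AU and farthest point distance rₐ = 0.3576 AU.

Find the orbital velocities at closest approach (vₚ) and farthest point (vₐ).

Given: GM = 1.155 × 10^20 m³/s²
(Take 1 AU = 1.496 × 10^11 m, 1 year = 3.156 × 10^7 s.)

Convert to SI: rₚ = 0.01928 AU = 2.88429e+09 m; rₐ = 0.3576 AU = 5.3497e+10 m.
Use the vis-viva equation v² = GM(2/r − 1/a) with a = (rₚ + rₐ)/2 = (2.88429e+09 + 5.3497e+10)/2 = 2.81906e+10 m.
vₚ = √(GM · (2/rₚ − 1/a)) = √(1.155e+20 · (2/2.88429e+09 − 1/2.81906e+10)) m/s ≈ 2.757e+05 m/s = 58.16 AU/year.
vₐ = √(GM · (2/rₐ − 1/a)) = √(1.155e+20 · (2/5.3497e+10 − 1/2.81906e+10)) m/s ≈ 1.486e+04 m/s = 3.135 AU/year.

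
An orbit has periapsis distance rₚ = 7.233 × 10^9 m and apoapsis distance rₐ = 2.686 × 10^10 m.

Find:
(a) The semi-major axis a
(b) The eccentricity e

(a) a = (rₚ + rₐ) / 2 = (7.233e+09 + 2.686e+10) / 2 ≈ 1.705e+10 m = 1.705 × 10^10 m.
(b) e = (rₐ − rₚ) / (rₐ + rₚ) = (2.686e+10 − 7.233e+09) / (2.686e+10 + 7.233e+09) ≈ 0.5757.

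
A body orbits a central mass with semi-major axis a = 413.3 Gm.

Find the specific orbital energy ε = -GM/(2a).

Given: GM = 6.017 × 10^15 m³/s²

Convert to SI: a = 413.3 Gm = 4.133e+11 m.
ε = −GM / (2a).
ε = −6.017e+15 / (2 · 4.133e+11) J/kg ≈ -7279 J/kg = -7.279 kJ/kg.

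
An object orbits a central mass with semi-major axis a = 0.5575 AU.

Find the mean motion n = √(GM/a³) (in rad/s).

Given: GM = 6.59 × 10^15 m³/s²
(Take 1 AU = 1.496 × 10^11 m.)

Convert to SI: a = 0.5575 AU = 8.3402e+10 m.
n = √(GM / a³).
n = √(6.59e+15 / (8.3402e+10)³) rad/s ≈ 3.37e-09 rad/s.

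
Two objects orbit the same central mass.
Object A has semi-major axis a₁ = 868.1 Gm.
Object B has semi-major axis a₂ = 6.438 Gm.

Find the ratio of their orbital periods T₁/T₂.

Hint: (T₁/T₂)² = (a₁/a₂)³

Convert to SI: a₁ = 868.1 Gm = 8.681e+11 m; a₂ = 6.438 Gm = 6.438e+09 m.
From Kepler's third law, (T₁/T₂)² = (a₁/a₂)³, so T₁/T₂ = (a₁/a₂)^(3/2).
a₁/a₂ = 8.681e+11 / 6.438e+09 = 134.84.
T₁/T₂ = (134.84)^(3/2) ≈ 1566.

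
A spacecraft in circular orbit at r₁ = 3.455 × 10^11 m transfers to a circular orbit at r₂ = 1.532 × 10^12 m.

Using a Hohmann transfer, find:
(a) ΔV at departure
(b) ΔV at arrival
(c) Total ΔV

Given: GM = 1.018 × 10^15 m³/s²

Transfer semi-major axis: a_t = (r₁ + r₂)/2 = (3.455e+11 + 1.532e+12)/2 = 9.3875e+11 m.
Circular speeds: v₁ = √(GM/r₁) = 54.2813 m/s, v₂ = √(GM/r₂) = 25.7777 m/s.
Transfer speeds (vis-viva v² = GM(2/r − 1/a_t)): v₁ᵗ = 69.3433 m/s, v₂ᵗ = 15.6384 m/s.
(a) ΔV₁ = |v₁ᵗ − v₁| ≈ 15.06 m/s = 15.06 m/s.
(b) ΔV₂ = |v₂ − v₂ᵗ| ≈ 10.14 m/s = 10.14 m/s.
(c) ΔV_total = ΔV₁ + ΔV₂ ≈ 25.2 m/s = 25.2 m/s.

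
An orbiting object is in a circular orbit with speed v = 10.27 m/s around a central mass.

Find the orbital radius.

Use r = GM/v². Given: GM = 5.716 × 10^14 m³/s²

For a circular orbit, v² = GM / r, so r = GM / v².
r = 5.716e+14 / (10.27)² m ≈ 5.419e+12 m = 5.419 Tm.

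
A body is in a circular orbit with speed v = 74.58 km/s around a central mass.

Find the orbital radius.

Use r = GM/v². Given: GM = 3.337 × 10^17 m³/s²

Convert to SI: v = 74.58 km/s = 74580 m/s.
For a circular orbit, v² = GM / r, so r = GM / v².
r = 3.337e+17 / (74580)² m ≈ 5.999e+07 m = 59.99 Mm.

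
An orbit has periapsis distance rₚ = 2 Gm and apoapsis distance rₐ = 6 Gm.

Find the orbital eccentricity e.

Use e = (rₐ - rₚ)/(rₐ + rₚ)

Convert to SI: rₚ = 2 Gm = 2e+09 m; rₐ = 6 Gm = 6e+09 m.
e = (rₐ − rₚ) / (rₐ + rₚ).
e = (6e+09 − 2e+09) / (6e+09 + 2e+09) = 4e+09 / 8e+09 ≈ 0.5.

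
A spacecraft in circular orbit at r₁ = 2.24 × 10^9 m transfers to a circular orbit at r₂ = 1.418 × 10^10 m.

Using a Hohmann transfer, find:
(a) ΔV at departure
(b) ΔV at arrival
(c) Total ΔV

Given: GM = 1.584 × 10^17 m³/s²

Transfer semi-major axis: a_t = (r₁ + r₂)/2 = (2.24e+09 + 1.418e+10)/2 = 8.21e+09 m.
Circular speeds: v₁ = √(GM/r₁) = 8409.18 m/s, v₂ = √(GM/r₂) = 3342.25 m/s.
Transfer speeds (vis-viva v² = GM(2/r − 1/a_t)): v₁ᵗ = 11051.5 m/s, v₂ᵗ = 1745.79 m/s.
(a) ΔV₁ = |v₁ᵗ − v₁| ≈ 2642 m/s = 2.642 km/s.
(b) ΔV₂ = |v₂ − v₂ᵗ| ≈ 1596 m/s = 1.596 km/s.
(c) ΔV_total = ΔV₁ + ΔV₂ ≈ 4239 m/s = 4.239 km/s.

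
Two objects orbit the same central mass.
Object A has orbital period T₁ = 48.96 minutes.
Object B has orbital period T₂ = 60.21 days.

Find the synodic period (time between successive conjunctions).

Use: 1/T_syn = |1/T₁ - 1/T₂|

Convert to SI: T₁ = 48.96 minutes = 2937.6 s; T₂ = 60.21 days = 5.20214e+06 s.
T_syn = |T₁ · T₂ / (T₁ − T₂)|.
T_syn = |2937.6 · 5.20214e+06 / (2937.6 − 5.20214e+06)| s ≈ 2939 s = 48.99 minutes.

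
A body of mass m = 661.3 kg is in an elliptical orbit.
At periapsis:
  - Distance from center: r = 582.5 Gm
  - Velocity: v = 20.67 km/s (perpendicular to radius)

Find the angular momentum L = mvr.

Convert to SI: r = 582.5 Gm = 5.825e+11 m; v = 20.67 km/s = 20670 m/s.
Since v is perpendicular to r, L = m · v · r.
L = 661.3 · 20670 · 5.825e+11 kg·m²/s ≈ 7.962e+18 kg·m²/s.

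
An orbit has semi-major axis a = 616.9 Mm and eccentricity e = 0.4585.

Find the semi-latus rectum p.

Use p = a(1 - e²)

Convert to SI: a = 616.9 Mm = 6.169e+08 m.
p = a (1 − e²).
p = 6.169e+08 · (1 − (0.4585)²) = 6.169e+08 · 0.789778 ≈ 4.872e+08 m = 487.2 Mm.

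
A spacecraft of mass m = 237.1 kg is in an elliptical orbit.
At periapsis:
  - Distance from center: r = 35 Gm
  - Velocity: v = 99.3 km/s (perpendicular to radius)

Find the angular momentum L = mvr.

Convert to SI: r = 35 Gm = 3.5e+10 m; v = 99.3 km/s = 99300 m/s.
Since v is perpendicular to r, L = m · v · r.
L = 237.1 · 99300 · 3.5e+10 kg·m²/s ≈ 8.24e+17 kg·m²/s.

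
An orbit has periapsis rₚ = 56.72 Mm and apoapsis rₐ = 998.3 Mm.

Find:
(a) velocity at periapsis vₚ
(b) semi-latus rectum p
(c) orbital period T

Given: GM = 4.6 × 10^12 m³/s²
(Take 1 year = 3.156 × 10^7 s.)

Convert to SI: rₚ = 56.72 Mm = 5.672e+07 m; rₐ = 998.3 Mm = 9.983e+08 m.
(a) With a = (rₚ + rₐ)/2 = 5.2751e+08 m, vₚ = √(GM (2/rₚ − 1/a)) = √(4.6e+12 · (2/5.672e+07 − 1/5.2751e+08)) m/s ≈ 391.8 m/s
(b) From a = (rₚ + rₐ)/2 = 5.2751e+08 m and e = (rₐ − rₚ)/(rₐ + rₚ) = 0.892476, p = a(1 − e²) = 5.2751e+08 · (1 − (0.892476)²) ≈ 1.073e+08 m
(c) With a = (rₚ + rₐ)/2 = 5.2751e+08 m, T = 2π √(a³/GM) = 2π √((5.2751e+08)³/4.6e+12) s ≈ 3.549e+07 s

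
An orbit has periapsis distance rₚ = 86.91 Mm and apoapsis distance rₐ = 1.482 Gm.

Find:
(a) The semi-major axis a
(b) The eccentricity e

Convert to SI: rₚ = 86.91 Mm = 8.691e+07 m; rₐ = 1.482 Gm = 1.482e+09 m.
(a) a = (rₚ + rₐ) / 2 = (8.691e+07 + 1.482e+09) / 2 ≈ 7.845e+08 m = 784.5 Mm.
(b) e = (rₐ − rₚ) / (rₐ + rₚ) = (1.482e+09 − 8.691e+07) / (1.482e+09 + 8.691e+07) ≈ 0.8892.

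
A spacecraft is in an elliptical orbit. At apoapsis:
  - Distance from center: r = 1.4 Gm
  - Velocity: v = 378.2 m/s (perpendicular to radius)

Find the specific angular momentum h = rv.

Convert to SI: r = 1.4 Gm = 1.4e+09 m.
With v perpendicular to r, h = r · v.
h = 1.4e+09 · 378.2 m²/s ≈ 5.295e+11 m²/s.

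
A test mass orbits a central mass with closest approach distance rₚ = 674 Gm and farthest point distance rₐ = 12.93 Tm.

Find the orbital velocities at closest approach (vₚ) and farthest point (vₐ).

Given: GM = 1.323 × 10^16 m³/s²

Convert to SI: rₚ = 674 Gm = 6.74e+11 m; rₐ = 12.93 Tm = 1.293e+13 m.
Use the vis-viva equation v² = GM(2/r − 1/a) with a = (rₚ + rₐ)/2 = (6.74e+11 + 1.293e+13)/2 = 6.802e+12 m.
vₚ = √(GM · (2/rₚ − 1/a)) = √(1.323e+16 · (2/6.74e+11 − 1/6.802e+12)) m/s ≈ 193.2 m/s = 193.2 m/s.
vₐ = √(GM · (2/rₐ − 1/a)) = √(1.323e+16 · (2/1.293e+13 − 1/6.802e+12)) m/s ≈ 10.07 m/s = 10.07 m/s.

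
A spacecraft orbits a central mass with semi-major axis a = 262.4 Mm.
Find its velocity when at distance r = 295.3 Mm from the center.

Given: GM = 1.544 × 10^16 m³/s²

Convert to SI: a = 262.4 Mm = 2.624e+08 m; r = 295.3 Mm = 2.953e+08 m.
Vis-viva: v = √(GM · (2/r − 1/a)).
2/r − 1/a = 2/2.953e+08 − 1/2.624e+08 = 2.9618e-09 m⁻¹.
v = √(1.544e+16 · 2.9618e-09) m/s ≈ 6762 m/s = 6.762 km/s.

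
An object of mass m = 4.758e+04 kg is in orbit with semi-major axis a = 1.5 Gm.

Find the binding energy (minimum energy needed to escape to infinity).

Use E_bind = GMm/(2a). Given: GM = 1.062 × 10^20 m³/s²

Convert to SI: a = 1.5 Gm = 1.5e+09 m.
Total orbital energy is E = −GMm/(2a); binding energy is E_bind = −E = GMm/(2a).
E_bind = 1.062e+20 · 4.758e+04 / (2 · 1.5e+09) J ≈ 1.684e+15 J = 1.684 PJ.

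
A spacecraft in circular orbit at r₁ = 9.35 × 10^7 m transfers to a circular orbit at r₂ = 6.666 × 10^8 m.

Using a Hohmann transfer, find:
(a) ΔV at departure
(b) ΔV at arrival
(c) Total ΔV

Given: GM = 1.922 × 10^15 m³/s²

Transfer semi-major axis: a_t = (r₁ + r₂)/2 = (9.35e+07 + 6.666e+08)/2 = 3.8005e+08 m.
Circular speeds: v₁ = √(GM/r₁) = 4533.89 m/s, v₂ = √(GM/r₂) = 1698.02 m/s.
Transfer speeds (vis-viva v² = GM(2/r − 1/a_t)): v₁ᵗ = 6004.59 m/s, v₂ᵗ = 842.228 m/s.
(a) ΔV₁ = |v₁ᵗ − v₁| ≈ 1471 m/s = 1.471 km/s.
(b) ΔV₂ = |v₂ − v₂ᵗ| ≈ 855.8 m/s = 855.8 m/s.
(c) ΔV_total = ΔV₁ + ΔV₂ ≈ 2326 m/s = 2.326 km/s.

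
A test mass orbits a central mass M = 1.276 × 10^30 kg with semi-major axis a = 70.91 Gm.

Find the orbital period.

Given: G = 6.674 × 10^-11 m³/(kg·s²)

Convert to SI: a = 70.91 Gm = 7.091e+10 m.
GM = G · M = 6.674e-11 · 1.276e+30 = 8.51602e+19 m³/s².
Kepler's third law: T = 2π √(a³ / GM).
Substituting a = 7.091e+10 m and GM = 8.51602e+19 m³/s²:
T = 2π √((7.091e+10)³ / 8.51602e+19) s
T ≈ 1.286e+07 s = 148.8 days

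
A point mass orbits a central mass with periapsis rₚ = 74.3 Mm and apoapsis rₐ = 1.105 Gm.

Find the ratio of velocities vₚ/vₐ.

Convert to SI: rₚ = 74.3 Mm = 7.43e+07 m; rₐ = 1.105 Gm = 1.105e+09 m.
Conservation of angular momentum gives rₚvₚ = rₐvₐ, so vₚ/vₐ = rₐ/rₚ.
vₚ/vₐ = 1.105e+09 / 7.43e+07 ≈ 14.87.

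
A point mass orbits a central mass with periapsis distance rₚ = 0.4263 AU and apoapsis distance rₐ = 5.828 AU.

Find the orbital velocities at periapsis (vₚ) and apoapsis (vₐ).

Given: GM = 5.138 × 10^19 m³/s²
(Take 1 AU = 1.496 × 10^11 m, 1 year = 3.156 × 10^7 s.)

Convert to SI: rₚ = 0.4263 AU = 6.37745e+10 m; rₐ = 5.828 AU = 8.71869e+11 m.
Use the vis-viva equation v² = GM(2/r − 1/a) with a = (rₚ + rₐ)/2 = (6.37745e+10 + 8.71869e+11)/2 = 4.67822e+11 m.
vₚ = √(GM · (2/rₚ − 1/a)) = √(5.138e+19 · (2/6.37745e+10 − 1/4.67822e+11)) m/s ≈ 3.875e+04 m/s = 8.175 AU/year.
vₐ = √(GM · (2/rₐ − 1/a)) = √(5.138e+19 · (2/8.71869e+11 − 1/4.67822e+11)) m/s ≈ 2834 m/s = 0.5979 AU/year.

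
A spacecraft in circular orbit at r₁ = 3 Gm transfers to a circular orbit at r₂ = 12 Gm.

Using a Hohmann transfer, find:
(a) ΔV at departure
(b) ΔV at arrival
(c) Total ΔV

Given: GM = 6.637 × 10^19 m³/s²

Convert to SI: r₁ = 3 Gm = 3e+09 m; r₂ = 12 Gm = 1.2e+10 m.
Transfer semi-major axis: a_t = (r₁ + r₂)/2 = (3e+09 + 1.2e+10)/2 = 7.5e+09 m.
Circular speeds: v₁ = √(GM/r₁) = 148739 m/s, v₂ = √(GM/r₂) = 74369.6 m/s.
Transfer speeds (vis-viva v² = GM(2/r − 1/a_t)): v₁ᵗ = 188142 m/s, v₂ᵗ = 47035.4 m/s.
(a) ΔV₁ = |v₁ᵗ − v₁| ≈ 3.94e+04 m/s = 39.4 km/s.
(b) ΔV₂ = |v₂ − v₂ᵗ| ≈ 2.733e+04 m/s = 27.33 km/s.
(c) ΔV_total = ΔV₁ + ΔV₂ ≈ 6.674e+04 m/s = 66.74 km/s.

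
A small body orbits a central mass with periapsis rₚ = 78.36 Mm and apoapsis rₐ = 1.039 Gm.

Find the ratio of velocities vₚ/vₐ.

Convert to SI: rₚ = 78.36 Mm = 7.836e+07 m; rₐ = 1.039 Gm = 1.039e+09 m.
Conservation of angular momentum gives rₚvₚ = rₐvₐ, so vₚ/vₐ = rₐ/rₚ.
vₚ/vₐ = 1.039e+09 / 7.836e+07 ≈ 13.26.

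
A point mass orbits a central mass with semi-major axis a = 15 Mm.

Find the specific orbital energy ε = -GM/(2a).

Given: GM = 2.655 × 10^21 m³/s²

Convert to SI: a = 15 Mm = 1.5e+07 m.
ε = −GM / (2a).
ε = −2.655e+21 / (2 · 1.5e+07) J/kg ≈ -8.85e+13 J/kg = -8.85e+04 GJ/kg.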